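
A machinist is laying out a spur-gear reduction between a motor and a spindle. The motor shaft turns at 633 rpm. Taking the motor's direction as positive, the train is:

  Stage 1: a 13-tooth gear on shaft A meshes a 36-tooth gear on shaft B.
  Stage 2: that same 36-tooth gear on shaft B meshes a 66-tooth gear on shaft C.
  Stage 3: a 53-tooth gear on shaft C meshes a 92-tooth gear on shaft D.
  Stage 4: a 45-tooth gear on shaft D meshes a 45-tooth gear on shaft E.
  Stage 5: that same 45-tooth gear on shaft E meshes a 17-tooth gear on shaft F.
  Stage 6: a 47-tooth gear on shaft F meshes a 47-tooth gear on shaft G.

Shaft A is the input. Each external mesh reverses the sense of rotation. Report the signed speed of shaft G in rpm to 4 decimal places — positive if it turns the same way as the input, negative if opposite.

Stage 1 [13T→36T]: ω = 633.0000×13/36 = 228.5833 rpm, dir flips to −; running = −228.5833
Stage 2 [36T→66T]: ω = 228.5833×36/66 = 124.6818 rpm, dir flips to +; running = +124.6818
Stage 3 [53T→92T]: ω = 124.6818×53/92 = 71.8276 rpm, dir flips to −; running = −71.8276
Stage 4 [45T→45T]: ω = 71.8276×45/45 = 71.8276 rpm, dir flips to +; running = +71.8276
Stage 5 [45T→17T]: ω = 71.8276×45/17 = 190.1318 rpm, dir flips to −; running = −190.1318
Stage 6 [47T→47T]: ω = 190.1318×47/47 = 190.1318 rpm, dir flips to +; running = +190.1318

+190.1318 rpm (same as input, |ω| = 190.1318 rpm)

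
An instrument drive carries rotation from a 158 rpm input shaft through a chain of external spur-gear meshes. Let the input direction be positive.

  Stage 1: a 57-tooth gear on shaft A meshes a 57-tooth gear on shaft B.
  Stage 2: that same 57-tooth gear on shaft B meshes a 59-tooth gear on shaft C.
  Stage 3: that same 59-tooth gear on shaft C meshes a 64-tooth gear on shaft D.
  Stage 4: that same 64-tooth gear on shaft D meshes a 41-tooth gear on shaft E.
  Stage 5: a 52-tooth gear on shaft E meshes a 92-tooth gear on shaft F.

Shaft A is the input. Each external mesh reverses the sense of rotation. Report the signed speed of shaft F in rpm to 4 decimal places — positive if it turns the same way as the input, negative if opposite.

-124.1548 rpm (opposite to input, |ω| = 124.1548 rpm)

Stage 1 [57T→57T]: ω = 158.0000×57/57 = 158.0000 rpm, dir flips to −; running = −158.0000
Stage 2 [57T→59T]: ω = 158.0000×57/59 = 152.6441 rpm, dir flips to +; running = +152.6441
Stage 3 [59T→64T]: ω = 152.6441×59/64 = 140.7188 rpm, dir flips to −; running = −140.7188
Stage 4 [64T→41T]: ω = 140.7188×64/41 = 219.6585 rpm, dir flips to +; running = +219.6585
Stage 5 [52T→92T]: ω = 219.6585×52/92 = 124.1548 rpm, dir flips to −; running = −124.1548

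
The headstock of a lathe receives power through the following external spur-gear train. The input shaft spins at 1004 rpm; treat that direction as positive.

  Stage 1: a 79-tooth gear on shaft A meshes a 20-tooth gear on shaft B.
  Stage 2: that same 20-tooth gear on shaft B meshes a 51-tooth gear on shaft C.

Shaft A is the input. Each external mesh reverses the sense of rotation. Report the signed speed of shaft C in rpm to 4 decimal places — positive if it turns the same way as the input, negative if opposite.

Stage 1 [79T→20T]: ω = 1004.0000×79/20 = 3965.8000 rpm, dir flips to −; running = −3965.8000
Stage 2 [20T→51T]: ω = 3965.8000×20/51 = 1555.2157 rpm, dir flips to +; running = +1555.2157

+1555.2157 rpm (same as input, |ω| = 1555.2157 rpm)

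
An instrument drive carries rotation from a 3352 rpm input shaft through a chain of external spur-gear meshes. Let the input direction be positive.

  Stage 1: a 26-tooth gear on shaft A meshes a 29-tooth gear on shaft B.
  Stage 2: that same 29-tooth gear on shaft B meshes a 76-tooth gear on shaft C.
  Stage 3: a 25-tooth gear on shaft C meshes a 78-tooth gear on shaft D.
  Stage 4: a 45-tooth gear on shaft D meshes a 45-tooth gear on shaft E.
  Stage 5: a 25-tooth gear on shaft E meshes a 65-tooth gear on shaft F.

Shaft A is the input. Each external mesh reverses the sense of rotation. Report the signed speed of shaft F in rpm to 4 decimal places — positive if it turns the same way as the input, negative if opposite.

Stage 1 [26T→29T]: ω = 3352.0000×26/29 = 3005.2414 rpm, dir flips to −; running = −3005.2414
Stage 2 [29T→76T]: ω = 3005.2414×29/76 = 1146.7368 rpm, dir flips to +; running = +1146.7368
Stage 3 [25T→78T]: ω = 1146.7368×25/78 = 367.5439 rpm, dir flips to −; running = −367.5439
Stage 4 [45T→45T]: ω = 367.5439×45/45 = 367.5439 rpm, dir flips to +; running = +367.5439
Stage 5 [25T→65T]: ω = 367.5439×25/65 = 141.3630 rpm, dir flips to −; running = −141.3630

-141.3630 rpm (opposite to input, |ω| = 141.3630 rpm)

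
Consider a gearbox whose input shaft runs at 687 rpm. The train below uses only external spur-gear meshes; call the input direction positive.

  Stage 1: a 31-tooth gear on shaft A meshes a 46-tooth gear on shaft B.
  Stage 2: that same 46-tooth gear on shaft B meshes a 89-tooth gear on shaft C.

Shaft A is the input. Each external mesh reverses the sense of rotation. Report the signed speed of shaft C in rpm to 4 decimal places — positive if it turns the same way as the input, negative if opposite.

Stage 1 [31T→46T]: ω = 687.0000×31/46 = 462.9783 rpm, dir flips to −; running = −462.9783
Stage 2 [46T→89T]: ω = 462.9783×46/89 = 239.2921 rpm, dir flips to +; running = +239.2921

+239.2921 rpm (same as input, |ω| = 239.2921 rpm)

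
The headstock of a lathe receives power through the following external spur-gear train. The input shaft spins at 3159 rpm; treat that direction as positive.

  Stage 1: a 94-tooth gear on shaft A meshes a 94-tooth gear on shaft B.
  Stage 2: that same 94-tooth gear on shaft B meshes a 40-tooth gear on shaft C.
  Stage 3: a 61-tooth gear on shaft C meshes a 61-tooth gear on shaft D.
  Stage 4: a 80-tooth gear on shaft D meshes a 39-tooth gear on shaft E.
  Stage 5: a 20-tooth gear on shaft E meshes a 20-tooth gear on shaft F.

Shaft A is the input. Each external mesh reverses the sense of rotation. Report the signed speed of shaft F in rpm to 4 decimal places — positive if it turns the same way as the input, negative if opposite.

Stage 1 [94T→94T]: ω = 3159.0000×94/94 = 3159.0000 rpm, dir flips to −; running = −3159.0000
Stage 2 [94T→40T]: ω = 3159.0000×94/40 = 7423.6500 rpm, dir flips to +; running = +7423.6500
Stage 3 [61T→61T]: ω = 7423.6500×61/61 = 7423.6500 rpm, dir flips to −; running = −7423.6500
Stage 4 [80T→39T]: ω = 7423.6500×80/39 = 15228.0000 rpm, dir flips to +; running = +15228.0000
Stage 5 [20T→20T]: ω = 15228.0000×20/20 = 15228.0000 rpm, dir flips to −; running = −15228.0000

-15228.0000 rpm (opposite to input, |ω| = 15228.0000 rpm)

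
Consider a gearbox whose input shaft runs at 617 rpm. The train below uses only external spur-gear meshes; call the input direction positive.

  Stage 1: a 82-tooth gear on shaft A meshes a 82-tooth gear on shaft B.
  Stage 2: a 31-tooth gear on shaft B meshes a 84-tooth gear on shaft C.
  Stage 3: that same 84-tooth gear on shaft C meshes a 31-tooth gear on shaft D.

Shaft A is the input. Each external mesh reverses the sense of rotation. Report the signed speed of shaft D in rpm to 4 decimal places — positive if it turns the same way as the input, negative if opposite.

-617.0000 rpm (opposite to input, |ω| = 617.0000 rpm)

Stage 1 [82T→82T]: ω = 617.0000×82/82 = 617.0000 rpm, dir flips to −; running = −617.0000
Stage 2 [31T→84T]: ω = 617.0000×31/84 = 227.7024 rpm, dir flips to +; running = +227.7024
Stage 3 [84T→31T]: ω = 227.7024×84/31 = 617.0000 rpm, dir flips to −; running = −617.0000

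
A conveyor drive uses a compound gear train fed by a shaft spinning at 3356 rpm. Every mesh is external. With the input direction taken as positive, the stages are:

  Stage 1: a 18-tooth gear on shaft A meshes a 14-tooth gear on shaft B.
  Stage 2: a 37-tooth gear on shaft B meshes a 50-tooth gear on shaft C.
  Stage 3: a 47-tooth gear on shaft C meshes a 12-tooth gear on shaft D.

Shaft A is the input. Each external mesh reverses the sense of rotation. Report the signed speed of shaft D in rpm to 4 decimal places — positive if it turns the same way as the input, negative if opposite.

Stage 1 [18T→14T]: ω = 3356.0000×18/14 = 4314.8571 rpm, dir flips to −; running = −4314.8571
Stage 2 [37T→50T]: ω = 4314.8571×37/50 = 3192.9943 rpm, dir flips to +; running = +3192.9943
Stage 3 [47T→12T]: ω = 3192.9943×47/12 = 12505.8943 rpm, dir flips to −; running = −12505.8943

-12505.8943 rpm (opposite to input, |ω| = 12505.8943 rpm)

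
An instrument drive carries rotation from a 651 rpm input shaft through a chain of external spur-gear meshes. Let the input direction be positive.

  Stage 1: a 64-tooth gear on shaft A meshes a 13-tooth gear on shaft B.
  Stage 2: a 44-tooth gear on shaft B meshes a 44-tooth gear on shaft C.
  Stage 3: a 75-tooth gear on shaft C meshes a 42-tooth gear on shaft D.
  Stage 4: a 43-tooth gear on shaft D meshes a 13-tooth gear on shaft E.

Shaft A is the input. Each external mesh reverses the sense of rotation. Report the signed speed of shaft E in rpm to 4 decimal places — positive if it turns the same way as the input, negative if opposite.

Stage 1 [64T→13T]: ω = 651.0000×64/13 = 3204.9231 rpm, dir flips to −; running = −3204.9231
Stage 2 [44T→44T]: ω = 3204.9231×44/44 = 3204.9231 rpm, dir flips to +; running = +3204.9231
Stage 3 [75T→42T]: ω = 3204.9231×75/42 = 5723.0769 rpm, dir flips to −; running = −5723.0769
Stage 4 [43T→13T]: ω = 5723.0769×43/13 = 18930.1775 rpm, dir flips to +; running = +18930.1775

+18930.1775 rpm (same as input, |ω| = 18930.1775 rpm)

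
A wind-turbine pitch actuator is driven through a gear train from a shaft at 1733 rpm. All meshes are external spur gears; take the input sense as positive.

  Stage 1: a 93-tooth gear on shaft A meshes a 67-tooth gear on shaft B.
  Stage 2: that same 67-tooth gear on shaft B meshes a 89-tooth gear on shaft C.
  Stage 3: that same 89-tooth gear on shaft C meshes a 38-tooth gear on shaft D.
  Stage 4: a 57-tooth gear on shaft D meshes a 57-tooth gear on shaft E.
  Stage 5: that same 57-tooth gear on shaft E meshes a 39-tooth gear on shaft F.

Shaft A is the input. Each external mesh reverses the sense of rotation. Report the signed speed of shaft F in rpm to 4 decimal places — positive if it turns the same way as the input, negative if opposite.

Stage 1 [93T→67T]: ω = 1733.0000×93/67 = 2405.5075 rpm, dir flips to −; running = −2405.5075
Stage 2 [67T→89T]: ω = 2405.5075×67/89 = 1810.8876 rpm, dir flips to +; running = +1810.8876
Stage 3 [89T→38T]: ω = 1810.8876×89/38 = 4241.2895 rpm, dir flips to −; running = −4241.2895
Stage 4 [57T→57T]: ω = 4241.2895×57/57 = 4241.2895 rpm, dir flips to +; running = +4241.2895
Stage 5 [57T→39T]: ω = 4241.2895×57/39 = 6198.8077 rpm, dir flips to −; running = −6198.8077

-6198.8077 rpm (opposite to input, |ω| = 6198.8077 rpm)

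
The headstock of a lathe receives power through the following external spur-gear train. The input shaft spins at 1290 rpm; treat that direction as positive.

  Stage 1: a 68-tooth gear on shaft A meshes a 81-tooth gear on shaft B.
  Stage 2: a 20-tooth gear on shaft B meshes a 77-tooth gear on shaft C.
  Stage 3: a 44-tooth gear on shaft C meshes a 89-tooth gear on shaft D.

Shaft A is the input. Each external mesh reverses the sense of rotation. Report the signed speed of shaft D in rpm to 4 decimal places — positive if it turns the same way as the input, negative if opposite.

-139.0643 rpm (opposite to input, |ω| = 139.0643 rpm)

Stage 1 [68T→81T]: ω = 1290.0000×68/81 = 1082.9630 rpm, dir flips to −; running = −1082.9630
Stage 2 [20T→77T]: ω = 1082.9630×20/77 = 281.2891 rpm, dir flips to +; running = +281.2891
Stage 3 [44T→89T]: ω = 281.2891×44/89 = 139.0643 rpm, dir flips to −; running = −139.0643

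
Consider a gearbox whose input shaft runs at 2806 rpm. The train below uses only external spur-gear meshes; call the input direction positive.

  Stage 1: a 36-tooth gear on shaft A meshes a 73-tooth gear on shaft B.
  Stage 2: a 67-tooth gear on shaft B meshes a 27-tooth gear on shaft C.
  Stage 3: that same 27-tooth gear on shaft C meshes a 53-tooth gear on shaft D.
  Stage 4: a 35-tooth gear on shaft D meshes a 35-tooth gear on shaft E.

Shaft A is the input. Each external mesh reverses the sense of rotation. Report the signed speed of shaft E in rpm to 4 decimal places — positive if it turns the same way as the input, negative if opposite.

Stage 1 [36T→73T]: ω = 2806.0000×36/73 = 1383.7808 rpm, dir flips to −; running = −1383.7808
Stage 2 [67T→27T]: ω = 1383.7808×67/27 = 3433.8265 rpm, dir flips to +; running = +3433.8265
Stage 3 [27T→53T]: ω = 3433.8265×27/53 = 1749.3078 rpm, dir flips to −; running = −1749.3078
Stage 4 [35T→35T]: ω = 1749.3078×35/35 = 1749.3078 rpm, dir flips to +; running = +1749.3078

+1749.3078 rpm (same as input, |ω| = 1749.3078 rpm)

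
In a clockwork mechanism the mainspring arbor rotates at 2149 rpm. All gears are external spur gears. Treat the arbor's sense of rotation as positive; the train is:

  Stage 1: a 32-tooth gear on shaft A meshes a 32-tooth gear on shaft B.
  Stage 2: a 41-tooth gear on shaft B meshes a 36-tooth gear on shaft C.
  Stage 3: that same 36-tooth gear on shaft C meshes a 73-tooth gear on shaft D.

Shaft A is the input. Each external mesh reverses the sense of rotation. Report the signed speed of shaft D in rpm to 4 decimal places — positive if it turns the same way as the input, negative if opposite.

-1206.9726 rpm (opposite to input, |ω| = 1206.9726 rpm)

Stage 1 [32T→32T]: ω = 2149.0000×32/32 = 2149.0000 rpm, dir flips to −; running = −2149.0000
Stage 2 [41T→36T]: ω = 2149.0000×41/36 = 2447.4722 rpm, dir flips to +; running = +2447.4722
Stage 3 [36T→73T]: ω = 2447.4722×36/73 = 1206.9726 rpm, dir flips to −; running = −1206.9726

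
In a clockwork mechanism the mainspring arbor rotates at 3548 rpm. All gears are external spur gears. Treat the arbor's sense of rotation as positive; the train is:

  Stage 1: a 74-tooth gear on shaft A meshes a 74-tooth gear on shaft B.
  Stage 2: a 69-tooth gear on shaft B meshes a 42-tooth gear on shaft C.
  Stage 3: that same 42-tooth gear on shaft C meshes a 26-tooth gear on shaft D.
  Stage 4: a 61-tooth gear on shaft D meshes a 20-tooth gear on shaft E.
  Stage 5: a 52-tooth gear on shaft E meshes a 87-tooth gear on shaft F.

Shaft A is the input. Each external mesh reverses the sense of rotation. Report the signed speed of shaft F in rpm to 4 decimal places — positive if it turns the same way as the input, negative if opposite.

-17164.9793 rpm (opposite to input, |ω| = 17164.9793 rpm)

Stage 1 [74T→74T]: ω = 3548.0000×74/74 = 3548.0000 rpm, dir flips to −; running = −3548.0000
Stage 2 [69T→42T]: ω = 3548.0000×69/42 = 5828.8571 rpm, dir flips to +; running = +5828.8571
Stage 3 [42T→26T]: ω = 5828.8571×42/26 = 9415.8462 rpm, dir flips to −; running = −9415.8462
Stage 4 [61T→20T]: ω = 9415.8462×61/20 = 28718.3308 rpm, dir flips to +; running = +28718.3308
Stage 5 [52T→87T]: ω = 28718.3308×52/87 = 17164.9793 rpm, dir flips to −; running = −17164.9793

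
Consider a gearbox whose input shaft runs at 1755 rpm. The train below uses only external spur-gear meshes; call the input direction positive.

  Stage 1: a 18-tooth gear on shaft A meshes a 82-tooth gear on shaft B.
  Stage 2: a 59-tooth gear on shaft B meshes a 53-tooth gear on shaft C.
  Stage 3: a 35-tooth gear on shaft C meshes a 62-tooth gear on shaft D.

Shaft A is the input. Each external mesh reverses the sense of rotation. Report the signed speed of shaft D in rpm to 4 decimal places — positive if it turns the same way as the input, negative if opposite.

-242.0964 rpm (opposite to input, |ω| = 242.0964 rpm)

Stage 1 [18T→82T]: ω = 1755.0000×18/82 = 385.2439 rpm, dir flips to −; running = −385.2439
Stage 2 [59T→53T]: ω = 385.2439×59/53 = 428.8564 rpm, dir flips to +; running = +428.8564
Stage 3 [35T→62T]: ω = 428.8564×35/62 = 242.0964 rpm, dir flips to −; running = −242.0964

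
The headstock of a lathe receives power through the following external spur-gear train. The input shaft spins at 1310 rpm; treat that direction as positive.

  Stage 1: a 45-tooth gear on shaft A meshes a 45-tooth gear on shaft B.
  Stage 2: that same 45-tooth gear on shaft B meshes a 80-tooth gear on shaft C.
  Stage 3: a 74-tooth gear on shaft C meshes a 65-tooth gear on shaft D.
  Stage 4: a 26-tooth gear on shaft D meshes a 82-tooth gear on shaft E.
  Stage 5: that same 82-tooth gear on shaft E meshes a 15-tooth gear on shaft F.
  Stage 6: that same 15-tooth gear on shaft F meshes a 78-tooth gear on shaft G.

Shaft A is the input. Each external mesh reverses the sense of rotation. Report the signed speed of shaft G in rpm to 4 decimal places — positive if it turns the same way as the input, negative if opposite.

Stage 1 [45T→45T]: ω = 1310.0000×45/45 = 1310.0000 rpm, dir flips to −; running = −1310.0000
Stage 2 [45T→80T]: ω = 1310.0000×45/80 = 736.8750 rpm, dir flips to +; running = +736.8750
Stage 3 [74T→65T]: ω = 736.8750×74/65 = 838.9038 rpm, dir flips to −; running = −838.9038
Stage 4 [26T→82T]: ω = 838.9038×26/82 = 265.9939 rpm, dir flips to +; running = +265.9939
Stage 5 [82T→15T]: ω = 265.9939×82/15 = 1454.1000 rpm, dir flips to −; running = −1454.1000
Stage 6 [15T→78T]: ω = 1454.1000×15/78 = 279.6346 rpm, dir flips to +; running = +279.6346

+279.6346 rpm (same as input, |ω| = 279.6346 rpm)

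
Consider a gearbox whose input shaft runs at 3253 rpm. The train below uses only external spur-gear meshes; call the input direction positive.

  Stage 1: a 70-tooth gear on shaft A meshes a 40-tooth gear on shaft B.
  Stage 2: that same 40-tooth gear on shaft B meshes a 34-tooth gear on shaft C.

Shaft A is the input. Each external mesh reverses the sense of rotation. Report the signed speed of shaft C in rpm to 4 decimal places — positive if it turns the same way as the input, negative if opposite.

Stage 1 [70T→40T]: ω = 3253.0000×70/40 = 5692.7500 rpm, dir flips to −; running = −5692.7500
Stage 2 [40T→34T]: ω = 5692.7500×40/34 = 6697.3529 rpm, dir flips to +; running = +6697.3529

+6697.3529 rpm (same as input, |ω| = 6697.3529 rpm)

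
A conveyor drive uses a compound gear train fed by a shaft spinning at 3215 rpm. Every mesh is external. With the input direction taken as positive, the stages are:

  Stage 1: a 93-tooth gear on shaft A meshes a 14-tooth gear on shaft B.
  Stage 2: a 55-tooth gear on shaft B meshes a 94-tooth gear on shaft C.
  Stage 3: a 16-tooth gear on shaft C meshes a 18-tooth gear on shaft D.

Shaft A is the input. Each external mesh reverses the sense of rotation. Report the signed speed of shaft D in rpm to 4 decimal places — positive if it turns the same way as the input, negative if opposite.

-11107.5481 rpm (opposite to input, |ω| = 11107.5481 rpm)

Stage 1 [93T→14T]: ω = 3215.0000×93/14 = 21356.7857 rpm, dir flips to −; running = −21356.7857
Stage 2 [55T→94T]: ω = 21356.7857×55/94 = 12495.9916 rpm, dir flips to +; running = +12495.9916
Stage 3 [16T→18T]: ω = 12495.9916×16/18 = 11107.5481 rpm, dir flips to −; running = −11107.5481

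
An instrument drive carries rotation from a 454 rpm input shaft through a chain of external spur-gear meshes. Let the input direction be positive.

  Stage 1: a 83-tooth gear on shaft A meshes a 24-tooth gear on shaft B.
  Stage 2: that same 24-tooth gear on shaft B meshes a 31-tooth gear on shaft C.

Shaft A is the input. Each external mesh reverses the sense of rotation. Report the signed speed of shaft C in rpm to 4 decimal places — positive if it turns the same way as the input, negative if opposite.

Stage 1 [83T→24T]: ω = 454.0000×83/24 = 1570.0833 rpm, dir flips to −; running = −1570.0833
Stage 2 [24T→31T]: ω = 1570.0833×24/31 = 1215.5484 rpm, dir flips to +; running = +1215.5484

+1215.5484 rpm (same as input, |ω| = 1215.5484 rpm)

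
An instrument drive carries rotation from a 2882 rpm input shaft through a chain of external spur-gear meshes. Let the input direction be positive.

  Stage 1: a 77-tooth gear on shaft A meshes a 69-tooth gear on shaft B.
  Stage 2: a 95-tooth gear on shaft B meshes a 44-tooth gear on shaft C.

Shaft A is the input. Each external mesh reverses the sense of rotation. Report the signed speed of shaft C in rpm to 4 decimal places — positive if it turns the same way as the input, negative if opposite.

Stage 1 [77T→69T]: ω = 2882.0000×77/69 = 3216.1449 rpm, dir flips to −; running = −3216.1449
Stage 2 [95T→44T]: ω = 3216.1449×95/44 = 6943.9493 rpm, dir flips to +; running = +6943.9493

+6943.9493 rpm (same as input, |ω| = 6943.9493 rpm)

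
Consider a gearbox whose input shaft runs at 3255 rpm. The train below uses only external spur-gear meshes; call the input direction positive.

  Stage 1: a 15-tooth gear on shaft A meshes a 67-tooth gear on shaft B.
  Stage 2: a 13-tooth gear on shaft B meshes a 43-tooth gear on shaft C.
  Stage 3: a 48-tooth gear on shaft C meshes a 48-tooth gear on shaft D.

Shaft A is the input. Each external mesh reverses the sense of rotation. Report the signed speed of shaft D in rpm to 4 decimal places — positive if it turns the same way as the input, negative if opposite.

Stage 1 [15T→67T]: ω = 3255.0000×15/67 = 728.7313 rpm, dir flips to −; running = −728.7313
Stage 2 [13T→43T]: ω = 728.7313×13/43 = 220.3141 rpm, dir flips to +; running = +220.3141
Stage 3 [48T→48T]: ω = 220.3141×48/48 = 220.3141 rpm, dir flips to −; running = −220.3141

-220.3141 rpm (opposite to input, |ω| = 220.3141 rpm)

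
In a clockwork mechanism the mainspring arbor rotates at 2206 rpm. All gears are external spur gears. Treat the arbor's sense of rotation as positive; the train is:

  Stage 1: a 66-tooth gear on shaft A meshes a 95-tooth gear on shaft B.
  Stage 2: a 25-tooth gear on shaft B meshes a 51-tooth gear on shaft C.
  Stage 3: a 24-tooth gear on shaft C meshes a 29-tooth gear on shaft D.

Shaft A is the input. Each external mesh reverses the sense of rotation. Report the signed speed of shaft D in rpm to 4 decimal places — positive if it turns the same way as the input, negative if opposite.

-621.7402 rpm (opposite to input, |ω| = 621.7402 rpm)

Stage 1 [66T→95T]: ω = 2206.0000×66/95 = 1532.5895 rpm, dir flips to −; running = −1532.5895
Stage 2 [25T→51T]: ω = 1532.5895×25/51 = 751.2693 rpm, dir flips to +; running = +751.2693
Stage 3 [24T→29T]: ω = 751.2693×24/29 = 621.7402 rpm, dir flips to −; running = −621.7402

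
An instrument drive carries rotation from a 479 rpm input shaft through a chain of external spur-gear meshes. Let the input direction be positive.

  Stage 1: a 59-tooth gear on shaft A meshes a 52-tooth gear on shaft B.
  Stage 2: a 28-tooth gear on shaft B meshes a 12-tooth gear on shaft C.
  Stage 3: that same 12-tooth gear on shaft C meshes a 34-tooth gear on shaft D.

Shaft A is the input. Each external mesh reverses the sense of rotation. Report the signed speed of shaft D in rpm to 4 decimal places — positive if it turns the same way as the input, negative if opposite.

-447.5724 rpm (opposite to input, |ω| = 447.5724 rpm)

Stage 1 [59T→52T]: ω = 479.0000×59/52 = 543.4808 rpm, dir flips to −; running = −543.4808
Stage 2 [28T→12T]: ω = 543.4808×28/12 = 1268.1218 rpm, dir flips to +; running = +1268.1218
Stage 3 [12T→34T]: ω = 1268.1218×12/34 = 447.5724 rpm, dir flips to −; running = −447.5724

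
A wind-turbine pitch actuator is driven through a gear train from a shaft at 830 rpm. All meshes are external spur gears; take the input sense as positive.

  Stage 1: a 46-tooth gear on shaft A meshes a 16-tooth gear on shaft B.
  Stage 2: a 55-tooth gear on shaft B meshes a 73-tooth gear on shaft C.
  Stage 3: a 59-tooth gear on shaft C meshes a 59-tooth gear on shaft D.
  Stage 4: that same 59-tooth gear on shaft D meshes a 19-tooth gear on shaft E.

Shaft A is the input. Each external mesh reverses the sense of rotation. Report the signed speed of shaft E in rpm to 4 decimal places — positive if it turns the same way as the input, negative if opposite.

Stage 1 [46T→16T]: ω = 830.0000×46/16 = 2386.2500 rpm, dir flips to −; running = −2386.2500
Stage 2 [55T→73T]: ω = 2386.2500×55/73 = 1797.8596 rpm, dir flips to +; running = +1797.8596
Stage 3 [59T→59T]: ω = 1797.8596×59/59 = 1797.8596 rpm, dir flips to −; running = −1797.8596
Stage 4 [59T→19T]: ω = 1797.8596×59/19 = 5582.8271 rpm, dir flips to +; running = +5582.8271

+5582.8271 rpm (same as input, |ω| = 5582.8271 rpm)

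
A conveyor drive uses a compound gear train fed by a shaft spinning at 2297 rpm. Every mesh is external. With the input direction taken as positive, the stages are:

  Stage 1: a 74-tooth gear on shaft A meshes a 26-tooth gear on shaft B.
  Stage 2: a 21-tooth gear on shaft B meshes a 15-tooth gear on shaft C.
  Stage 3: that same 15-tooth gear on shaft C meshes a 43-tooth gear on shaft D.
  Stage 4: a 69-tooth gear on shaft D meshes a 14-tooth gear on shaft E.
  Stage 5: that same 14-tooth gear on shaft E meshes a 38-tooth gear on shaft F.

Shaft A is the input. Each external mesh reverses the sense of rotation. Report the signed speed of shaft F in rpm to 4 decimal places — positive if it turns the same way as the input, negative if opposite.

Stage 1 [74T→26T]: ω = 2297.0000×74/26 = 6537.6154 rpm, dir flips to −; running = −6537.6154
Stage 2 [21T→15T]: ω = 6537.6154×21/15 = 9152.6615 rpm, dir flips to +; running = +9152.6615
Stage 3 [15T→43T]: ω = 9152.6615×15/43 = 3192.7889 rpm, dir flips to −; running = −3192.7889
Stage 4 [69T→14T]: ω = 3192.7889×69/14 = 15735.8882 rpm, dir flips to +; running = +15735.8882
Stage 5 [14T→38T]: ω = 15735.8882×14/38 = 5797.4325 rpm, dir flips to −; running = −5797.4325

-5797.4325 rpm (opposite to input, |ω| = 5797.4325 rpm)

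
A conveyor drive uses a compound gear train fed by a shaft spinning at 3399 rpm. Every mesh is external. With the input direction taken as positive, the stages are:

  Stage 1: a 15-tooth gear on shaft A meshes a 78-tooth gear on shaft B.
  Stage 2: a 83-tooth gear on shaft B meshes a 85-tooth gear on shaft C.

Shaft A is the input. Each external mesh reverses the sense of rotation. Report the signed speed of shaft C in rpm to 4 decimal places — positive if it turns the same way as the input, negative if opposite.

+638.2738 rpm (same as input, |ω| = 638.2738 rpm)

Stage 1 [15T→78T]: ω = 3399.0000×15/78 = 653.6538 rpm, dir flips to −; running = −653.6538
Stage 2 [83T→85T]: ω = 653.6538×83/85 = 638.2738 rpm, dir flips to +; running = +638.2738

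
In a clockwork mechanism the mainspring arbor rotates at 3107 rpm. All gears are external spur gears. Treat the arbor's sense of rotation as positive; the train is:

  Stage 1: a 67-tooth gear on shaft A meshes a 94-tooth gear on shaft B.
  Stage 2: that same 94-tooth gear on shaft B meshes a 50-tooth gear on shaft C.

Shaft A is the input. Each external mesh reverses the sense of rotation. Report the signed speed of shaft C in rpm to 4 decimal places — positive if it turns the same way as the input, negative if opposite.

+4163.3800 rpm (same as input, |ω| = 4163.3800 rpm)

Stage 1 [67T→94T]: ω = 3107.0000×67/94 = 2214.5638 rpm, dir flips to −; running = −2214.5638
Stage 2 [94T→50T]: ω = 2214.5638×94/50 = 4163.3800 rpm, dir flips to +; running = +4163.3800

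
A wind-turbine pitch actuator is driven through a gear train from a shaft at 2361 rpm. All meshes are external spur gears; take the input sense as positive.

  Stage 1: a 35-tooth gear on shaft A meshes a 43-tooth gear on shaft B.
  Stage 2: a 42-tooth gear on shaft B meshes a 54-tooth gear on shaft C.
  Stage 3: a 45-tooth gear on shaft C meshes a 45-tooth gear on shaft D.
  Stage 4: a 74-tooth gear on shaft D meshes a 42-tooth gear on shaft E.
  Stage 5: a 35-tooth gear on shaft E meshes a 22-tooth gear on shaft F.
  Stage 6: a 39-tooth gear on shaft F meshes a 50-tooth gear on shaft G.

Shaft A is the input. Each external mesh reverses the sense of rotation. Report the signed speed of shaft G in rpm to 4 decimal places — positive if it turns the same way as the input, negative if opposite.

+3267.9357 rpm (same as input, |ω| = 3267.9357 rpm)

Stage 1 [35T→43T]: ω = 2361.0000×35/43 = 1921.7442 rpm, dir flips to −; running = −1921.7442
Stage 2 [42T→54T]: ω = 1921.7442×42/54 = 1494.6899 rpm, dir flips to +; running = +1494.6899
Stage 3 [45T→45T]: ω = 1494.6899×45/45 = 1494.6899 rpm, dir flips to −; running = −1494.6899
Stage 4 [74T→42T]: ω = 1494.6899×74/42 = 2633.5013 rpm, dir flips to +; running = +2633.5013
Stage 5 [35T→22T]: ω = 2633.5013×35/22 = 4189.6611 rpm, dir flips to −; running = −4189.6611
Stage 6 [39T→50T]: ω = 4189.6611×39/50 = 3267.9357 rpm, dir flips to +; running = +3267.9357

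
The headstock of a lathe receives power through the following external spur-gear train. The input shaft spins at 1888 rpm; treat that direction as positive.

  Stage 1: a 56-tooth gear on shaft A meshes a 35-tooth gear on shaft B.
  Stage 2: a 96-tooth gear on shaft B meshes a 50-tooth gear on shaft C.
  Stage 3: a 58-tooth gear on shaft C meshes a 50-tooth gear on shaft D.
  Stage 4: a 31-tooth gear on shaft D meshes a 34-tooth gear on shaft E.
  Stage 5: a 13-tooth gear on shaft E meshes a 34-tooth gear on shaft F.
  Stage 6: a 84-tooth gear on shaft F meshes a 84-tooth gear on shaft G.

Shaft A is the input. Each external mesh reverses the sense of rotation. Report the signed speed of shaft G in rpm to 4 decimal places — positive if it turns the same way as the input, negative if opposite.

+2345.4620 rpm (same as input, |ω| = 2345.4620 rpm)

Stage 1 [56T→35T]: ω = 1888.0000×56/35 = 3020.8000 rpm, dir flips to −; running = −3020.8000
Stage 2 [96T→50T]: ω = 3020.8000×96/50 = 5799.9360 rpm, dir flips to +; running = +5799.9360
Stage 3 [58T→50T]: ω = 5799.9360×58/50 = 6727.9258 rpm, dir flips to −; running = −6727.9258
Stage 4 [31T→34T]: ω = 6727.9258×31/34 = 6134.2853 rpm, dir flips to +; running = +6134.2853
Stage 5 [13T→34T]: ω = 6134.2853×13/34 = 2345.4620 rpm, dir flips to −; running = −2345.4620
Stage 6 [84T→84T]: ω = 2345.4620×84/84 = 2345.4620 rpm, dir flips to +; running = +2345.4620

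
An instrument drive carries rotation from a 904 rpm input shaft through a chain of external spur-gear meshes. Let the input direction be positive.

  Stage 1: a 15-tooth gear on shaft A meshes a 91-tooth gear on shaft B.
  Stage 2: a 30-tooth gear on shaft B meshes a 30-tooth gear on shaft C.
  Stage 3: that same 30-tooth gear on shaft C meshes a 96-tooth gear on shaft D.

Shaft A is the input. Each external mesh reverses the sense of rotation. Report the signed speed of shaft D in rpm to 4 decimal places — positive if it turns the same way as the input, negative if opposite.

-46.5659 rpm (opposite to input, |ω| = 46.5659 rpm)

Stage 1 [15T→91T]: ω = 904.0000×15/91 = 149.0110 rpm, dir flips to −; running = −149.0110
Stage 2 [30T→30T]: ω = 149.0110×30/30 = 149.0110 rpm, dir flips to +; running = +149.0110
Stage 3 [30T→96T]: ω = 149.0110×30/96 = 46.5659 rpm, dir flips to −; running = −46.5659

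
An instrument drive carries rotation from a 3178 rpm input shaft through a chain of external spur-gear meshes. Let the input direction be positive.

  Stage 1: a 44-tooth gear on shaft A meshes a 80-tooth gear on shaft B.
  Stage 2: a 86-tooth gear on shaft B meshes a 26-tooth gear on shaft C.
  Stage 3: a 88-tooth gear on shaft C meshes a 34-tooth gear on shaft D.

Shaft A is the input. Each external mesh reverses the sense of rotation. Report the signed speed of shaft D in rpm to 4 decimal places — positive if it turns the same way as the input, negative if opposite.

Stage 1 [44T→80T]: ω = 3178.0000×44/80 = 1747.9000 rpm, dir flips to −; running = −1747.9000
Stage 2 [86T→26T]: ω = 1747.9000×86/26 = 5781.5154 rpm, dir flips to +; running = +5781.5154
Stage 3 [88T→34T]: ω = 5781.5154×88/34 = 14963.9222 rpm, dir flips to −; running = −14963.9222

-14963.9222 rpm (opposite to input, |ω| = 14963.9222 rpm)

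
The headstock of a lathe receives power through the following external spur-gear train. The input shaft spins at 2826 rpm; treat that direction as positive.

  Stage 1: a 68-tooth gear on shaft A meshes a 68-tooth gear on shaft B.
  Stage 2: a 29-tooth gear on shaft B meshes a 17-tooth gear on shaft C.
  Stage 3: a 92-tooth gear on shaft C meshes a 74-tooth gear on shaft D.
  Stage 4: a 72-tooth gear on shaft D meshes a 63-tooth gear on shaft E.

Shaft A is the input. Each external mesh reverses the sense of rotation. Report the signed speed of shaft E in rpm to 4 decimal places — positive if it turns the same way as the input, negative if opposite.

+6849.6643 rpm (same as input, |ω| = 6849.6643 rpm)

Stage 1 [68T→68T]: ω = 2826.0000×68/68 = 2826.0000 rpm, dir flips to −; running = −2826.0000
Stage 2 [29T→17T]: ω = 2826.0000×29/17 = 4820.8235 rpm, dir flips to +; running = +4820.8235
Stage 3 [92T→74T]: ω = 4820.8235×92/74 = 5993.4563 rpm, dir flips to −; running = −5993.4563
Stage 4 [72T→63T]: ω = 5993.4563×72/63 = 6849.6643 rpm, dir flips to +; running = +6849.6643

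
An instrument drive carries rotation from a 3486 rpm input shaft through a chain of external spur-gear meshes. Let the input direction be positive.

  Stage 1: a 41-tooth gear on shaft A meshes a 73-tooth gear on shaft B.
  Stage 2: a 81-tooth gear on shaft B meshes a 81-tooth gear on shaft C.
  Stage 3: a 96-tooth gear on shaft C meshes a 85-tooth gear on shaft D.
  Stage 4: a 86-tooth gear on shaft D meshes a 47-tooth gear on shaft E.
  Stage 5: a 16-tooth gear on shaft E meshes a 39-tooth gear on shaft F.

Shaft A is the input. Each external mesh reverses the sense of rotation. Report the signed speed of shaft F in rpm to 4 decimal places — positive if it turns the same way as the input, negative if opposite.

Stage 1 [41T→73T]: ω = 3486.0000×41/73 = 1957.8904 rpm, dir flips to −; running = −1957.8904
Stage 2 [81T→81T]: ω = 1957.8904×81/81 = 1957.8904 rpm, dir flips to +; running = +1957.8904
Stage 3 [96T→85T]: ω = 1957.8904×96/85 = 2211.2645 rpm, dir flips to −; running = −2211.2645
Stage 4 [86T→47T]: ω = 2211.2645×86/47 = 4046.1435 rpm, dir flips to +; running = +4046.1435
Stage 5 [16T→39T]: ω = 4046.1435×16/39 = 1659.9563 rpm, dir flips to −; running = −1659.9563

-1659.9563 rpm (opposite to input, |ω| = 1659.9563 rpm)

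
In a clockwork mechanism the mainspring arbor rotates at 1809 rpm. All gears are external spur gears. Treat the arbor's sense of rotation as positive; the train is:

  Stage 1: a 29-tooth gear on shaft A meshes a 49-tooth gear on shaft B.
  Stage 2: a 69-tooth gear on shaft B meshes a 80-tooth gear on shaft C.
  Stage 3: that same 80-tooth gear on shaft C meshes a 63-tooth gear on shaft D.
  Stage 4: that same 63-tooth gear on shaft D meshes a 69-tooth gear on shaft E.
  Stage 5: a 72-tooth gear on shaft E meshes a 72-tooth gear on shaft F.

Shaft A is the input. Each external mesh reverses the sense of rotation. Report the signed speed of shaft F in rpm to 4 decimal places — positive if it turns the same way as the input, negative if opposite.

-1070.6327 rpm (opposite to input, |ω| = 1070.6327 rpm)

Stage 1 [29T→49T]: ω = 1809.0000×29/49 = 1070.6327 rpm, dir flips to −; running = −1070.6327
Stage 2 [69T→80T]: ω = 1070.6327×69/80 = 923.4207 rpm, dir flips to +; running = +923.4207
Stage 3 [80T→63T]: ω = 923.4207×80/63 = 1172.5977 rpm, dir flips to −; running = −1172.5977
Stage 4 [63T→69T]: ω = 1172.5977×63/69 = 1070.6327 rpm, dir flips to +; running = +1070.6327
Stage 5 [72T→72T]: ω = 1070.6327×72/72 = 1070.6327 rpm, dir flips to −; running = −1070.6327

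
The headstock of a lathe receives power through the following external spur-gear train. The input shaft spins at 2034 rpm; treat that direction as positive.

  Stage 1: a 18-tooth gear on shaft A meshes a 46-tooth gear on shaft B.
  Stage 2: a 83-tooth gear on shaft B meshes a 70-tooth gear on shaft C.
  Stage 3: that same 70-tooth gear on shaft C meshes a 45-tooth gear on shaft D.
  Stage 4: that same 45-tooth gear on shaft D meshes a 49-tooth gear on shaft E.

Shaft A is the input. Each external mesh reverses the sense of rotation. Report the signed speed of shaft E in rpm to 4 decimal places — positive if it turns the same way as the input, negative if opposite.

Stage 1 [18T→46T]: ω = 2034.0000×18/46 = 795.9130 rpm, dir flips to −; running = −795.9130
Stage 2 [83T→70T]: ω = 795.9130×83/70 = 943.7255 rpm, dir flips to +; running = +943.7255
Stage 3 [70T→45T]: ω = 943.7255×70/45 = 1468.0174 rpm, dir flips to −; running = −1468.0174
Stage 4 [45T→49T]: ω = 1468.0174×45/49 = 1348.1792 rpm, dir flips to +; running = +1348.1792

+1348.1792 rpm (same as input, |ω| = 1348.1792 rpm)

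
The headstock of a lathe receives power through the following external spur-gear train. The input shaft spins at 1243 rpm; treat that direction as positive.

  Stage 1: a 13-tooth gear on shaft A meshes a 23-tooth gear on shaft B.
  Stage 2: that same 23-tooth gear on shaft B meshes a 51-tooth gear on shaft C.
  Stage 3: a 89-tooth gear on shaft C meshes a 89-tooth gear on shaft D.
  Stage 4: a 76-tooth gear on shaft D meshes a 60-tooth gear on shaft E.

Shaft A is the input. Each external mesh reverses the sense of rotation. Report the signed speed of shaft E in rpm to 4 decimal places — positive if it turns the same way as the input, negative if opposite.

+401.3346 rpm (same as input, |ω| = 401.3346 rpm)

Stage 1 [13T→23T]: ω = 1243.0000×13/23 = 702.5652 rpm, dir flips to −; running = −702.5652
Stage 2 [23T→51T]: ω = 702.5652×23/51 = 316.8431 rpm, dir flips to +; running = +316.8431
Stage 3 [89T→89T]: ω = 316.8431×89/89 = 316.8431 rpm, dir flips to −; running = −316.8431
Stage 4 [76T→60T]: ω = 316.8431×76/60 = 401.3346 rpm, dir flips to +; running = +401.3346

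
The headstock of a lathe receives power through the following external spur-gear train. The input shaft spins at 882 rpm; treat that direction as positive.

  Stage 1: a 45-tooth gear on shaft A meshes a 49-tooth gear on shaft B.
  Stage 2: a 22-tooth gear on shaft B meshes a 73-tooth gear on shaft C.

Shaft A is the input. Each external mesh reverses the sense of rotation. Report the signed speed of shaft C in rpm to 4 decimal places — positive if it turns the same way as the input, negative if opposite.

Stage 1 [45T→49T]: ω = 882.0000×45/49 = 810.0000 rpm, dir flips to −; running = −810.0000
Stage 2 [22T→73T]: ω = 810.0000×22/73 = 244.1096 rpm, dir flips to +; running = +244.1096

+244.1096 rpm (same as input, |ω| = 244.1096 rpm)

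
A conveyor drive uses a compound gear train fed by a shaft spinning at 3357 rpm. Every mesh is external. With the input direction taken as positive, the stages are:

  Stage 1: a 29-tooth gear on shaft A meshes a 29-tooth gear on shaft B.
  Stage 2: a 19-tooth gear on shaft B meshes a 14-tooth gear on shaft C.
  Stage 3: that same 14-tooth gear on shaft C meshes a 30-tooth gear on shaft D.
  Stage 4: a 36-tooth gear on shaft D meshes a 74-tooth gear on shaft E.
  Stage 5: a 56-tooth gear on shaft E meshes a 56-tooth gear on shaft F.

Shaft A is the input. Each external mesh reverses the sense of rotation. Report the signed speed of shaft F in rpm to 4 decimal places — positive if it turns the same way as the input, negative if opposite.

-1034.3189 rpm (opposite to input, |ω| = 1034.3189 rpm)

Stage 1 [29T→29T]: ω = 3357.0000×29/29 = 3357.0000 rpm, dir flips to −; running = −3357.0000
Stage 2 [19T→14T]: ω = 3357.0000×19/14 = 4555.9286 rpm, dir flips to +; running = +4555.9286
Stage 3 [14T→30T]: ω = 4555.9286×14/30 = 2126.1000 rpm, dir flips to −; running = −2126.1000
Stage 4 [36T→74T]: ω = 2126.1000×36/74 = 1034.3189 rpm, dir flips to +; running = +1034.3189
Stage 5 [56T→56T]: ω = 1034.3189×56/56 = 1034.3189 rpm, dir flips to −; running = −1034.3189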